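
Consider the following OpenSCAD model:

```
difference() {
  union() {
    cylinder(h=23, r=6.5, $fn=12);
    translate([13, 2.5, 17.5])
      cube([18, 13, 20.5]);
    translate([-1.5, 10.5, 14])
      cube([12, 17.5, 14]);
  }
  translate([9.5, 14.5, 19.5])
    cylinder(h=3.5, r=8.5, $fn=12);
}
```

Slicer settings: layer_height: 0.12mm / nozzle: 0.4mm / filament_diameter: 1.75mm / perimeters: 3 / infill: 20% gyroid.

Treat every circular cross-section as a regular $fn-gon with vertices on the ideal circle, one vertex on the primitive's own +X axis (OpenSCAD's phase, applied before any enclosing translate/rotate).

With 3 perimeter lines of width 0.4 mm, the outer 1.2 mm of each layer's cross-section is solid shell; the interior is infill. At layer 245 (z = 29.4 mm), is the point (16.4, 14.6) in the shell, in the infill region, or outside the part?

At z = 29.4 mm: the cylinder is absent (z outside [0, 23]); the cube at (13, 2.5) (footprint 18×13) is included at this height; the cube at (-1.5, 10.5) is not intersected at this z (z outside [14, 28]); Merging all regions: only the 18×13 cube at (13, 2.5) is present, so the union is just that shape — 1 connected region; the cylinder at (9.5, 14.5) does not reach this height (z outside [19.5, 23]); Subtracting the remaining from the first: none of the subtracted shapes is present at this height, so that combined region is unchanged — 1 connected region. Overall, the cross-section is a single solid region. The nearest boundary edge runs (31.00, 15.50)→(13.00, 15.50); distance from the point to it = 0.90 mm. The point is inside the cross-section, 0.90 mm from the nearest boundary — within the 1.2 mm shell band (3 × 0.4).

shell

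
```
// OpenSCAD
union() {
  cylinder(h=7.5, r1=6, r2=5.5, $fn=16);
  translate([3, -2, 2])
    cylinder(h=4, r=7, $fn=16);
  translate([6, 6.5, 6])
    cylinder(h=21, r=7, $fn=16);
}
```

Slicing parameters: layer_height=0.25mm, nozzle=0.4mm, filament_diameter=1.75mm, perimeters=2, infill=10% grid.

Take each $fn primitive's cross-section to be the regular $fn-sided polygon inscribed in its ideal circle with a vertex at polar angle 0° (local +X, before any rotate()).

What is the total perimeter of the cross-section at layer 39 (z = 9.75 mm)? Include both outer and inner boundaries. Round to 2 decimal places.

At z = 9.75 mm: the cone is not intersected at this z (z outside [0, 7.5]); the cylinder at (3, -2) is not intersected at this z (z outside [2, 6]); the r=7 cylinder at (6, 6.5) contributes a regular 16-gon of circumradius 7 (perimeter = 2·16·7.000·sin(180°/16) = 43.70 mm); Combining (union): only the r=7 cylinder at (6, 6.5) is present, so the union is just that shape — boundary = 43.70 mm. Overall, the cross-section is a single solid region. Total boundary length (outer) = 43.70 mm.

43.70 mm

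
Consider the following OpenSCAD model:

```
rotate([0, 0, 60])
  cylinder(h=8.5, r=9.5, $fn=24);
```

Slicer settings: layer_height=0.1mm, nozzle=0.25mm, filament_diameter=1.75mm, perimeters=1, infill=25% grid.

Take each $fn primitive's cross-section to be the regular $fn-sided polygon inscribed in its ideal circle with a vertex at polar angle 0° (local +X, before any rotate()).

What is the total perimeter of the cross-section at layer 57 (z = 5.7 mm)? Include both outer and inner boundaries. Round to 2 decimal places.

59.52 mm

At z = 5.7 mm: the r=9.5 cylinder contributes a regular 24-gon of circumradius 9.5 (perimeter = 2·24·9.500·sin(180°/24) = 59.52 mm); (whole slice rotated 60° about Z — lengths, areas and connectivity unchanged). Overall, the cross-section is a single solid region. Total boundary length (outer) = 59.52 mm.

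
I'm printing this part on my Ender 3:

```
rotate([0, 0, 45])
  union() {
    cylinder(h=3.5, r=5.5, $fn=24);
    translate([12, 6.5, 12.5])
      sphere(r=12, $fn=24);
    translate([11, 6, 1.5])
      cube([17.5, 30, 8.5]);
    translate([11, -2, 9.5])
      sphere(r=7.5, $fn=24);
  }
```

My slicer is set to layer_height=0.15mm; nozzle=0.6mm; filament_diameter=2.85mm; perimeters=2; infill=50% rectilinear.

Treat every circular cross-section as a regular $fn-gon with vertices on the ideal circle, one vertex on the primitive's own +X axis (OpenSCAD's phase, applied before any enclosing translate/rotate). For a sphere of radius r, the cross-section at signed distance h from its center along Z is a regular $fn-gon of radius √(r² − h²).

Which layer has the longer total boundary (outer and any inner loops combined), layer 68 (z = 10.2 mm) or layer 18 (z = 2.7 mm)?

Layer 68 (z = 10.2): the cylinder is not intersected at this z (z outside [0, 3.5]); the r=12 sphere at (12, 6.5) contributes a regular 24-gon of circumradius √(12²−2.3²) = 11.778 (perimeter = 2·24·11.778·sin(180°/24) = 73.79 mm); the cube at (11, 6) is not intersected at this z (z outside [1.5, 10]); the r=7.5 sphere at (11, -2) slices to a regular 24-gon of circumradius 7.467 (√(r²−h²) with h=0.7 from center) (perimeter = 2·24·7.467·sin(180°/24) = 46.78 mm); Merging all regions: the regions partially overlap (shared area 120.92 mm²), so the edge portions inside another operand are dropped and the merged outline is re-measured after clipping — boundary = 80.04 mm; (rotated 45° about Z; rotation is an isometry so areas/perimeters/island counts are preserved). So its perimeter = 80.04 mm. Layer 18 (z = 2.7): the cylinder: section is a regular 24-gon, circumradius r=5.5 (perimeter = 2·24·5.500·sin(180°/24) = 34.46 mm); the sphere at (12, 6.5): section is a regular 24-gon, circumradius = √(r²−h²) = √(12²−9.8²) = 6.925 (perimeter = 2·24·6.925·sin(180°/24) = 43.39 mm); the cube at (11, 6) (footprint 17.5×30) is included at this height (perimeter 95.00 mm); the r=7.5 sphere at (11, -2) slices to a regular 24-gon of circumradius 3.164 (√(r²−h²) with h=6.8 from center) (perimeter = 2·24·3.164·sin(180°/24) = 19.82 mm); Taking the union: the regions partially overlap (shared area 52.79 mm²), so the edge portions inside another operand are dropped and the merged outline is re-measured after clipping — boundary = 155.00 mm; (whole slice rotated 45° about Z — lengths, areas and connectivity unchanged). So its perimeter = 155.00 mm. Layer 18 is larger (155.00 vs 80.04 mm).

layer 18 (z = 2.7 mm)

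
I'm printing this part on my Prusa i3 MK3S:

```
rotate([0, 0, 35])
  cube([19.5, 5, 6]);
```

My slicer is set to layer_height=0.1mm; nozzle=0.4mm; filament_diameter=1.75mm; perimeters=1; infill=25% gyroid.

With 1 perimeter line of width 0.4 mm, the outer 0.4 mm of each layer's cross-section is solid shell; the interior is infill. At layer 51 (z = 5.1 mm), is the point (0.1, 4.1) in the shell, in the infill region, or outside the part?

At z = 5.1 mm: the cube is present — its section is the full 19.5×5 rectangle; (whole slice rotated 35° about Z — lengths, areas and connectivity unchanged). Overall, the cross-section is a single solid region. Undo the 35° rotation: the query point maps to (2.434, 3.301) in the un-rotated model frame. The nearest boundary edge runs (19.50, 5.00)→(0.00, 5.00); distance from the point to it = 1.70 mm. The point is inside the cross-section and 1.70 mm from the nearest boundary — more than the 0.4 mm shell width (1 × 0.4), so it's in the infill interior.

infill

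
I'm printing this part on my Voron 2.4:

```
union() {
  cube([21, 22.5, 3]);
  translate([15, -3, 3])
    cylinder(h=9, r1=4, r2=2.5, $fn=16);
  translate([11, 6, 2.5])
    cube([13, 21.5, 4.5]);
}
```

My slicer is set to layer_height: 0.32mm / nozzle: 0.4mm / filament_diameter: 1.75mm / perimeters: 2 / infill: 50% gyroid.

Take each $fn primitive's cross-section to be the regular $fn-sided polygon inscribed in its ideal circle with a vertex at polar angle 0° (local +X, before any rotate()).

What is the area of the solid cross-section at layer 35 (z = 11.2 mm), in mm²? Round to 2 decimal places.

At z = 11.2 mm: the cube does not reach this height (z outside [0, 3]); the cone at (15, -3): at t=0.911 of its height the radius interpolates to r₁+(r₂−r₁)t = 2.633, giving a regular 16-gon of that circumradius (area = (16/2)·2.633²·sin(360°/16) = 21.23 mm²); the cube at (11, 6) is not intersected at this z (z outside [2.5, 7]); Taking the union: only the cone at (15, -3) is present, so the union is just that shape — area = 21.23 mm². Overall, the cross-section is a single solid region. Net area = 21.23 mm².

21.23 mm²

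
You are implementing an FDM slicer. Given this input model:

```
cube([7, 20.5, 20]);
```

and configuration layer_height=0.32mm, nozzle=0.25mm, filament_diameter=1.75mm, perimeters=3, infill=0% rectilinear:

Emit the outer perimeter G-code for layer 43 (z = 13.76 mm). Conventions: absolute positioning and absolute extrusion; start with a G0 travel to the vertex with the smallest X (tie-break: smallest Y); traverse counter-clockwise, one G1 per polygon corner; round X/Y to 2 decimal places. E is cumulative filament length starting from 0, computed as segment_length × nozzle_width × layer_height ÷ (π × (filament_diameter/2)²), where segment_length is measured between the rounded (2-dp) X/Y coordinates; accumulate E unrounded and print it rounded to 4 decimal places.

At z = 13.76 mm: the 7×20.5 cube contributes its full rectangle. The outline is a single polygon with 4 vertices. Extrusion per mm of travel: 0.25 × 0.32 / (π × 0.875²) = 0.033260. Accumulating E over each segment gives final E = 1.8293.

G0 X0.00 Y0.00 Z13.76
G1 X7.00 Y0.00 E0.2328
G1 X7.00 Y20.50 E0.9147
G1 X0.00 Y20.50 E1.1475
G1 X0.00 Y0.00 E1.8293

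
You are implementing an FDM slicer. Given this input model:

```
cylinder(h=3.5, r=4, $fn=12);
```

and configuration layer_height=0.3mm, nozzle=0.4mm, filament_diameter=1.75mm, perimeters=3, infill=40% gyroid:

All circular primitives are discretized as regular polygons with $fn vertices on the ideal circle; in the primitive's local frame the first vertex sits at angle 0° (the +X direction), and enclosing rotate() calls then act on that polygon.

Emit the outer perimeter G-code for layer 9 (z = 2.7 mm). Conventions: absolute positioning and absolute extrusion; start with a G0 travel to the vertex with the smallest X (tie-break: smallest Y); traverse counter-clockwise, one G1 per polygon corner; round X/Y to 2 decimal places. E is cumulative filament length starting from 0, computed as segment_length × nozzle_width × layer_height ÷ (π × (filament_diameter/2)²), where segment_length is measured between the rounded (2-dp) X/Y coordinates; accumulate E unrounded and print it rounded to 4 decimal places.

G0 X-4.00 Y0.00 Z2.70
G1 X-3.46 Y-2.00 E0.1034
G1 X-2.00 Y-3.46 E0.2064
G1 X0.00 Y-4.00 E0.3097
G1 X2.00 Y-3.46 E0.4131
G1 X3.46 Y-2.00 E0.5161
G1 X4.00 Y0.00 E0.6194
G1 X3.46 Y2.00 E0.7228
G1 X2.00 Y3.46 E0.8258
G1 X0.00 Y4.00 E0.9292
G1 X-2.00 Y3.46 E1.0325
G1 X-3.46 Y2.00 E1.1355
G1 X-4.00 Y0.00 E1.2389

At z = 2.7 mm: the r=4 cylinder contributes a regular 12-gon of circumradius 4. The outline is a single polygon with 12 vertices. Extrusion per mm of travel: 0.4 × 0.3 / (π × 0.875²) = 0.049890. Accumulating E over each segment gives final E = 1.2389.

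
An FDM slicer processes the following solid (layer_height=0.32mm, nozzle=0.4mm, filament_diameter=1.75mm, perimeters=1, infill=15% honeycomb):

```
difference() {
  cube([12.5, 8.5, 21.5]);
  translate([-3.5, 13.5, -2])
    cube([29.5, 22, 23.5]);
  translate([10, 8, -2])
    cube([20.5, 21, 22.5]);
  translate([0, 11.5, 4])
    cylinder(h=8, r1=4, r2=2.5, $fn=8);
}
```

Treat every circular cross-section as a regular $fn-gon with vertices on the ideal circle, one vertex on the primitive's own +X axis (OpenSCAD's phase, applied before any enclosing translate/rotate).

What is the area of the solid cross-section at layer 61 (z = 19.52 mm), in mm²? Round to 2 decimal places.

105.00 mm²

At z = 19.52 mm: the 12.5×8.5 cube contributes its full rectangle (area 106.25 mm²); the cube at (-3.5, 13.5) (footprint 29.5×22) is included at this height (area 649.00 mm²); the cube at (10, 8) (footprint 20.5×21) is included at this height (area 430.50 mm²); the cone at (0, 11.5) is not intersected at this z (z outside [4, 12]); Taking the first minus the rest: starting from the 12.5×8.5 cube (106.25 mm²), the 29.5×22 cube at (-3.5, 13.5) misses the remaining region (no effect); the 20.5×21 cube at (10, 8) partially overlaps it — only the 1.25 mm² overlap (of its 430.50 mm²) is removed, clipping the outline — area = 105.00 mm². Overall, the cross-section is a single solid region. Net area = 105.00 mm².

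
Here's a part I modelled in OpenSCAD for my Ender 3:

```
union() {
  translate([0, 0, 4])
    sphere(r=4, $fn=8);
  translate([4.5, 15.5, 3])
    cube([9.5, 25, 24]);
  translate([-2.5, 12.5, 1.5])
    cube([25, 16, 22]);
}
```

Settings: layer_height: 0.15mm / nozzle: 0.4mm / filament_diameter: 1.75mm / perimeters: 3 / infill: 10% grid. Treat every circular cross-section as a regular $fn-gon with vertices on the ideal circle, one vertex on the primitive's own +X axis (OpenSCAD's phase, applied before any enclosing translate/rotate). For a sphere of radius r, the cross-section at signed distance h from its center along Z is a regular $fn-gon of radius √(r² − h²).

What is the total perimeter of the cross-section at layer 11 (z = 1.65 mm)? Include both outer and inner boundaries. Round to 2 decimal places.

101.82 mm

At z = 1.65 mm: the r=4 sphere contributes a regular 8-gon of circumradius √(4²−2.35²) = 3.237 (perimeter = 2·8·3.237·sin(180°/8) = 19.82 mm); the cube at (4.5, 15.5) does not reach this height (z outside [3, 27]); the 25×16 cube at (-2.5, 12.5) contributes its full rectangle (perimeter 82.00 mm); Merging all regions: the 2 present regions are separate (no shared area or edge), so areas and boundary lengths simply add and each stays a separate island — boundary = 101.82 mm. Overall, the cross-section has 2 separate islands. Total boundary length (outer) = 101.82 mm.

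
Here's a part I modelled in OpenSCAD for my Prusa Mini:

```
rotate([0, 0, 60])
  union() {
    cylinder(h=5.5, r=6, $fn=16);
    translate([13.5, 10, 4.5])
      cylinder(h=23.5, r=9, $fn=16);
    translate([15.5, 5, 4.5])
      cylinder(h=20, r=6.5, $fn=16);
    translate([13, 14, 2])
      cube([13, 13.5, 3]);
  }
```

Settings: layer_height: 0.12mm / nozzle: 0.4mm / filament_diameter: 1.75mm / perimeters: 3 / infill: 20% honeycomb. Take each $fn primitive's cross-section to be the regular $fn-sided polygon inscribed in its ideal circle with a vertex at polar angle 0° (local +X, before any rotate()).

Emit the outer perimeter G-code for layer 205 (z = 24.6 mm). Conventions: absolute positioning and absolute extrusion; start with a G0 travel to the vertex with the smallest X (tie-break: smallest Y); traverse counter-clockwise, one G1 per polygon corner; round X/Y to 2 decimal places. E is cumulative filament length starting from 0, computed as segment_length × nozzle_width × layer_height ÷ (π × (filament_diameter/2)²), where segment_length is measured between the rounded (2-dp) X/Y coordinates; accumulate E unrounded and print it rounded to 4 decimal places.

At z = 24.6 mm: the cylinder does not reach this height (z outside [0, 5.5]); the r=9 cylinder at (13.5, 10) gives a regular 16-gon of circumradius 9 (constant along its height); the cylinder at (15.5, 5) does not reach this height (z outside [4.5, 24.5]); the cube at (13, 14) is not intersected at this z (z outside [2, 5]); Merging all regions: only the r=9 cylinder at (13.5, 10) is present, so the union is just that shape — 1 connected region; (rotated 60° about Z; rotation is an isometry so areas/perimeters/island counts are preserved). The outline is a single polygon with 16 vertices. Extrusion per mm of travel: 0.4 × 0.12 / (π × 0.875²) = 0.019956. Accumulating E over each segment gives final E = 1.1210.

G0 X-10.83 Y17.87 Z24.60
G1 X-10.60 Y14.36 E0.0702
G1 X-9.05 Y11.21 E0.1403
G1 X-6.41 Y8.90 E0.2103
G1 X-3.08 Y7.77 E0.2804
G1 X0.42 Y8.00 E0.3504
G1 X3.57 Y9.55 E0.4205
G1 X5.88 Y12.19 E0.4905
G1 X7.01 Y15.52 E0.5607
G1 X6.78 Y19.02 E0.6307
G1 X5.23 Y22.17 E0.7007
G1 X2.59 Y24.49 E0.7709
G1 X-0.74 Y25.61 E0.8410
G1 X-4.24 Y25.38 E0.9110
G1 X-7.39 Y23.83 E0.9810
G1 X-9.70 Y21.19 E1.0510
G1 X-10.83 Y17.87 E1.1210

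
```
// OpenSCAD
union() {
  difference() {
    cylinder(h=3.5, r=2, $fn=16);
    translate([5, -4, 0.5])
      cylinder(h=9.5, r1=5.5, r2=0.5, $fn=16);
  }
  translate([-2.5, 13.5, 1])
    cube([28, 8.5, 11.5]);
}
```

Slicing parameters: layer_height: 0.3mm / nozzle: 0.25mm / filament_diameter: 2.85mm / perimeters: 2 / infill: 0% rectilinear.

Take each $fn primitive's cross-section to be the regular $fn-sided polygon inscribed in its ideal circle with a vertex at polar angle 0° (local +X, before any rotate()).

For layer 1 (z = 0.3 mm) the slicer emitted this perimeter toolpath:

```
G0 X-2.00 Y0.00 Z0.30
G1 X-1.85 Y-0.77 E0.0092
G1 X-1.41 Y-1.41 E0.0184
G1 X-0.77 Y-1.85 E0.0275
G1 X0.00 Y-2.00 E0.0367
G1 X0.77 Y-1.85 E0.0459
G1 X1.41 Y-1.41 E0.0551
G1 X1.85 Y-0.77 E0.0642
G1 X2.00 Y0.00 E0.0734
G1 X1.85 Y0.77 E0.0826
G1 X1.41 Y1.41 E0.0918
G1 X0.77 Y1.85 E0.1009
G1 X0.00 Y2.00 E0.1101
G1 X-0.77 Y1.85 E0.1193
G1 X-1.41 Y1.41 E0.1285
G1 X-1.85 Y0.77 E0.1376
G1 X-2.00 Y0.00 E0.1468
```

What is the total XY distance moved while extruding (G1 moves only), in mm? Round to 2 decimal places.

Sum the Euclidean lengths of each G1 segment: total = 12.49 mm.

12.49 mm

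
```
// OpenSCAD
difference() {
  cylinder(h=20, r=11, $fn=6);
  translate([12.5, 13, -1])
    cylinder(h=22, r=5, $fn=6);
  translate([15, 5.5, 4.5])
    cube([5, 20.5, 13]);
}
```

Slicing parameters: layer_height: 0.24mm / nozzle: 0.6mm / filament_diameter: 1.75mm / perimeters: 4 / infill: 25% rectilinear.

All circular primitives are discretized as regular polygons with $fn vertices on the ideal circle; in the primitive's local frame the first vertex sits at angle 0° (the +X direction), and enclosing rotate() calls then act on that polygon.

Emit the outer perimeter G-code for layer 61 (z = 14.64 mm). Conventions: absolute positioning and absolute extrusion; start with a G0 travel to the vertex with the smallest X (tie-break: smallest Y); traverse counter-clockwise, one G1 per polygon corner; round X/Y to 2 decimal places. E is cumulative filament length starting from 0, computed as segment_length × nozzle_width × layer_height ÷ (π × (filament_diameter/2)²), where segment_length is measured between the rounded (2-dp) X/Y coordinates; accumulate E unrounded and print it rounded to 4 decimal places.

G0 X-11.00 Y0.00 Z14.64
G1 X-5.50 Y-9.53 E0.6587
G1 X5.50 Y-9.53 E1.3173
G1 X11.00 Y0.00 E1.9760
G1 X5.50 Y9.53 E2.6348
G1 X-5.50 Y9.53 E3.2933
G1 X-11.00 Y0.00 E3.9521

At z = 14.64 mm: the r=11 cylinder gives a regular 6-gon of circumradius 11 (constant along its height); the r=5 cylinder at (12.5, 13) contributes a regular 6-gon of circumradius 5; the cube at (15, 5.5) (footprint 5×20.5) is included at this height; Taking the first minus the rest: starting from the r=11 cylinder, the r=5 cylinder at (12.5, 13) misses the remaining region (no effect); the 5×20.5 cube at (15, 5.5) misses the remaining region (no effect) — 1 connected region. The outline is a single polygon with 6 vertices. Extrusion per mm of travel: 0.6 × 0.24 / (π × 0.875²) = 0.059868. Accumulating E over each segment gives final E = 3.9521.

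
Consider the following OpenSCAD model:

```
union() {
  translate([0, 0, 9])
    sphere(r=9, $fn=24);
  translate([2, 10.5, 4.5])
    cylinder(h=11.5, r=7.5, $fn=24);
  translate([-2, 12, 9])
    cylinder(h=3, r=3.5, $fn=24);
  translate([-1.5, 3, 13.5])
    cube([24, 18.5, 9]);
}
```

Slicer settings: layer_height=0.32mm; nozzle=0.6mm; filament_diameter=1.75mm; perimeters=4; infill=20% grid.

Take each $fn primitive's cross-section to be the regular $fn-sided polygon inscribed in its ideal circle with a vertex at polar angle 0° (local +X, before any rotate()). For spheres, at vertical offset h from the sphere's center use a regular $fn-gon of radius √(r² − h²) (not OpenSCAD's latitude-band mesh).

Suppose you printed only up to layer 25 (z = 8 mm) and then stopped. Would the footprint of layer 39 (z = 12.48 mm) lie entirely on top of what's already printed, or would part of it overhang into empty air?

Compare the two slices. At z = 8: the r=9 sphere slices to a regular 24-gon of circumradius 8.944 (√(r²−h²) with h=1 from center) (area = (24/2)·8.944²·sin(360°/24) = 248.47 mm²); the cylinder at (2, 10.5): section is a regular 24-gon, circumradius r=7.5 (area = (24/2)·7.500²·sin(360°/24) = 174.70 mm²); the cylinder at (-2, 12) does not reach this height (z outside [9, 12]); the cube at (-1.5, 3) is absent (z outside [13.5, 22.5]); Taking the union: the regions partially overlap — summed areas 423.17 mm² minus the doubly-counted overlap 48.30 mm² gives 374.87 mm² — area = 374.87 mm². At z = 12.48: the r=9 sphere slices to a regular 24-gon of circumradius 8.300 (√(r²−h²) with h=3.48 from center) (area = (24/2)·8.300²·sin(360°/24) = 213.96 mm²); the r=7.5 cylinder at (2, 10.5) gives a regular 24-gon of circumradius 7.5 (constant along its height) (area = (24/2)·7.500²·sin(360°/24) = 174.70 mm²); the cylinder at (-2, 12) does not reach this height (z outside [9, 12]); the cube at (-1.5, 3) is not intersected at this z (z outside [13.5, 22.5]); Taking the union: the regions partially overlap — summed areas 388.66 mm² minus the doubly-counted overlap 39.89 mm² gives 348.77 mm² — area = 348.77 mm². Checking containment: the cross-section at z = 12.48 is a subset of the cross-section at z = 8.

entirely on top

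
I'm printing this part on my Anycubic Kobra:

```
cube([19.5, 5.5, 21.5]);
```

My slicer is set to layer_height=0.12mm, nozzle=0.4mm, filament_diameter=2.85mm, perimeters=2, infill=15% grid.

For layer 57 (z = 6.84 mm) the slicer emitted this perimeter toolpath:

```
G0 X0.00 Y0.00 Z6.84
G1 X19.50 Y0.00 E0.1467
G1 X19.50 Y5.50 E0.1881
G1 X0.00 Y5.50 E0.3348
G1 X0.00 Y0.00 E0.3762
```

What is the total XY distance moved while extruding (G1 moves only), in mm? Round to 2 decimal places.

50.00 mm

Sum the Euclidean lengths of each G1 segment: total = 50.00 mm.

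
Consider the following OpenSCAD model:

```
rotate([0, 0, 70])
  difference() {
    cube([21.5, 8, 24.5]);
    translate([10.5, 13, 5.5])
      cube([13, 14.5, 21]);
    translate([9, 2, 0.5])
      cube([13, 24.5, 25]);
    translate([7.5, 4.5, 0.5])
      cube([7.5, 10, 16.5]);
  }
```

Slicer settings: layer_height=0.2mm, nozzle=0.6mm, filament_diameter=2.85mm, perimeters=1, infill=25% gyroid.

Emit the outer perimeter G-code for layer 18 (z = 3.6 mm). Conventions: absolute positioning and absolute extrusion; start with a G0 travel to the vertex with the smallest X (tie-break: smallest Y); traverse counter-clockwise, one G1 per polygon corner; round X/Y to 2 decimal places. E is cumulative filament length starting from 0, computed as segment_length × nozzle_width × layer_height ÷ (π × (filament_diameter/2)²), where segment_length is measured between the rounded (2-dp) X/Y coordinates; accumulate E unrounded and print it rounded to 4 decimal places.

At z = 3.6 mm: the cube is present — its section is the full 21.5×8 rectangle; the cube at (10.5, 13) is not intersected at this z (z outside [5.5, 26.5]); the cube at (9, 2) (footprint 13×24.5) is included at this height; the cube at (7.5, 4.5) (footprint 7.5×10) is included at this height; Taking the first minus the rest: starting from the 21.5×8 cube, the 13×24.5 cube at (9, 2) partially overlaps it — only the 75.00 mm² overlap (of its 318.50 mm²) is removed, clipping the outline; the 7.5×10 cube at (7.5, 4.5) partially overlaps it — only the 5.25 mm² overlap (of its 75.00 mm²) is removed, clipping the outline — 1 connected region; (whole slice rotated 70° about Z — lengths, areas and connectivity unchanged). The outline is a single polygon with 8 vertices. Extrusion per mm of travel: 0.6 × 0.2 / (π × 1.425²) = 0.018811. Accumulating E over each segment gives final E = 1.1098.

G0 X-7.52 Y2.74 Z3.60
G1 X0.00 Y0.00 E0.1506
G1 X7.35 Y20.20 E0.5549
G1 X5.47 Y20.89 E0.5926
G1 X1.20 Y9.14 E0.8277
G1 X-1.15 Y10.00 E0.8748
G1 X-1.66 Y8.59 E0.9030
G1 X-4.95 Y9.78 E0.9688
G1 X-7.52 Y2.74 E1.1098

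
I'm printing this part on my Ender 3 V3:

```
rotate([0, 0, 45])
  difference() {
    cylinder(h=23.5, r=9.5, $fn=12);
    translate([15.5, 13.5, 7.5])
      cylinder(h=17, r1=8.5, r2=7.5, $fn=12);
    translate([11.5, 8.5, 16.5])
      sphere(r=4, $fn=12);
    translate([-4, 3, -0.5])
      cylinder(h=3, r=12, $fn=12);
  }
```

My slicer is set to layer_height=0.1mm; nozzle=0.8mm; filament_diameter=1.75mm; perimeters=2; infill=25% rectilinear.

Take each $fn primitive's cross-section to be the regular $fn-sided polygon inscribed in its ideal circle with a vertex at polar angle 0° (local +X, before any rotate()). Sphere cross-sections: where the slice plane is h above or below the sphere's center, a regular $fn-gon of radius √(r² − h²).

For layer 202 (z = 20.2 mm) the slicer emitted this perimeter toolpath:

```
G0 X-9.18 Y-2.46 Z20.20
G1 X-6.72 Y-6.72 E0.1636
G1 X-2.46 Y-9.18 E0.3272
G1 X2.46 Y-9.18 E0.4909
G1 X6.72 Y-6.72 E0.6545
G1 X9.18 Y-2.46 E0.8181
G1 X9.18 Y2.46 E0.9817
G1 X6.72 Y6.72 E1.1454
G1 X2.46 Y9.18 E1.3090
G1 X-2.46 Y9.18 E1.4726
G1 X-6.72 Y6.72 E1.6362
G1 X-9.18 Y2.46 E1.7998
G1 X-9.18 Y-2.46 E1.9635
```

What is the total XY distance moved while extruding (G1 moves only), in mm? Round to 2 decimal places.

Sum the Euclidean lengths of each G1 segment: total = 59.03 mm.

59.03 mm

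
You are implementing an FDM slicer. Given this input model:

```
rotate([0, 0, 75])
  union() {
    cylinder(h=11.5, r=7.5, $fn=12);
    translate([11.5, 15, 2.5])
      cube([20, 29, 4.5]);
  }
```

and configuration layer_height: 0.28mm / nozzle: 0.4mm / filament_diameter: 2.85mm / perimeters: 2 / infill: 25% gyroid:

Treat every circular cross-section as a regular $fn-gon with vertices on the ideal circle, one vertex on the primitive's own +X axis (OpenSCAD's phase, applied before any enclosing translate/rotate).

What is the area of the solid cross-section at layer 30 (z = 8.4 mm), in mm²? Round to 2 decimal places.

168.75 mm²

At z = 8.4 mm: the r=7.5 cylinder gives a regular 12-gon of circumradius 7.5 (constant along its height) (area = (12/2)·7.500²·sin(360°/12) = 168.75 mm²); the cube at (11.5, 15) is absent (z outside [2.5, 7]); Combining (union): only the r=7.5 cylinder is present, so the union is just that shape — area = 168.75 mm²; (whole slice rotated 75° about Z — lengths, areas and connectivity unchanged). Overall, the cross-section is a single solid region. Net area = 168.75 mm².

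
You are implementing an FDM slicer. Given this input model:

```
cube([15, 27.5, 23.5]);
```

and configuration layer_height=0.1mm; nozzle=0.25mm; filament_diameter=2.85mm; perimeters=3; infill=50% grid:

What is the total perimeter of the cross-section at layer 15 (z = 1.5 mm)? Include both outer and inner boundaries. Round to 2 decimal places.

85.00 mm

At z = 1.5 mm: the cube (footprint 15×27.5) is included at this height (perimeter 85.00 mm). Overall, the cross-section is a single solid region. Total boundary length (outer) = 85.00 mm.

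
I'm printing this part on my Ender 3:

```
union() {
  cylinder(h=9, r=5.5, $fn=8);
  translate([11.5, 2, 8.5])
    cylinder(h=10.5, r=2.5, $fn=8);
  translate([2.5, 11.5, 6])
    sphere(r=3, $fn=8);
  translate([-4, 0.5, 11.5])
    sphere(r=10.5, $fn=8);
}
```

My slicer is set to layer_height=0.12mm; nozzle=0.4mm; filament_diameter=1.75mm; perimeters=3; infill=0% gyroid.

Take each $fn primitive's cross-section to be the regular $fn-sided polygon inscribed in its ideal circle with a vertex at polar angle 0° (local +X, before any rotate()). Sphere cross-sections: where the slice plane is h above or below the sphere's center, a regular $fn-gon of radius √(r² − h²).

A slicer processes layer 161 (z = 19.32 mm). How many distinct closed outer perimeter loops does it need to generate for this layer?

1

At z = 19.32 mm: the cylinder is absent (z outside [0, 9]); the cylinder at (11.5, 2) does not reach this height (z outside [8.5, 19]); the sphere at (2.5, 11.5) is not intersected at this z (|z−center|=13.320 > r=3); the r=10.5 sphere at (-4, 0.5) contributes a regular 8-gon of circumradius √(10.5²−7.82²) = 7.007; Combining (union): only the r=10.5 sphere at (-4, 0.5) is present, so the union is just that shape — 1 connected region. The result has 1 disconnected region.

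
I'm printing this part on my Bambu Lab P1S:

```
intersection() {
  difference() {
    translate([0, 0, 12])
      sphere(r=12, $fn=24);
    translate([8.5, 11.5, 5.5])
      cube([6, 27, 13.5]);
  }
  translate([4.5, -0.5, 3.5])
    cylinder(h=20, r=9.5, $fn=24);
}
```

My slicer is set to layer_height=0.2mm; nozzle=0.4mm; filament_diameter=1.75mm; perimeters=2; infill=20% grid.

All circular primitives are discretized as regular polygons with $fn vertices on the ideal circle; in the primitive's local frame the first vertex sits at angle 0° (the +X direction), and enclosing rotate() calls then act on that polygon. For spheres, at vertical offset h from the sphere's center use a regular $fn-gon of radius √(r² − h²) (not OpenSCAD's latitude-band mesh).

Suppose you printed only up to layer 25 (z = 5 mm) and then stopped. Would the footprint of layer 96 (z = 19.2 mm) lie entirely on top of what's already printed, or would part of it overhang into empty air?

entirely on top

Compare the two slices. At z = 5: the r=12 sphere contributes a regular 24-gon of circumradius √(12²−7²) = 9.747 (area = (24/2)·9.747²·sin(360°/24) = 295.05 mm²); the cube at (8.5, 11.5) is absent (z outside [5.5, 19]); After the difference (first − rest): none of the subtracted shapes is present at this height, so the r=12 sphere is unchanged — area = 295.05 mm²; the r=9.5 cylinder at (4.5, -0.5) gives a regular 24-gon of circumradius 9.5 (constant along its height) (area = (24/2)·9.500²·sin(360°/24) = 280.30 mm²); After intersecting: the r=9.5 cylinder at (4.5, -0.5) partially overlaps the result so far; clipping to the common part keeps 201.71 mm² — area = 201.71 mm². At z = 19.2: the r=12 sphere slices to a regular 24-gon of circumradius 9.600 (√(r²−h²) with h=7.2 from center) (area = (24/2)·9.600²·sin(360°/24) = 286.23 mm²); the cube at (8.5, 11.5) is absent (z outside [5.5, 19]); Taking the first minus the rest: none of the subtracted shapes is present at this height, so the r=12 sphere is unchanged — area = 286.23 mm²; the cylinder at (4.5, -0.5): section is a regular 24-gon, circumradius r=9.5 (area = (24/2)·9.500²·sin(360°/24) = 280.30 mm²); Keeping only the common overlap: the r=9.5 cylinder at (4.5, -0.5) partially overlaps that combined region; clipping to the common part keeps 198.06 mm² — area = 198.06 mm². Checking containment: the cross-section at z = 19.2 is a subset of the cross-section at z = 5.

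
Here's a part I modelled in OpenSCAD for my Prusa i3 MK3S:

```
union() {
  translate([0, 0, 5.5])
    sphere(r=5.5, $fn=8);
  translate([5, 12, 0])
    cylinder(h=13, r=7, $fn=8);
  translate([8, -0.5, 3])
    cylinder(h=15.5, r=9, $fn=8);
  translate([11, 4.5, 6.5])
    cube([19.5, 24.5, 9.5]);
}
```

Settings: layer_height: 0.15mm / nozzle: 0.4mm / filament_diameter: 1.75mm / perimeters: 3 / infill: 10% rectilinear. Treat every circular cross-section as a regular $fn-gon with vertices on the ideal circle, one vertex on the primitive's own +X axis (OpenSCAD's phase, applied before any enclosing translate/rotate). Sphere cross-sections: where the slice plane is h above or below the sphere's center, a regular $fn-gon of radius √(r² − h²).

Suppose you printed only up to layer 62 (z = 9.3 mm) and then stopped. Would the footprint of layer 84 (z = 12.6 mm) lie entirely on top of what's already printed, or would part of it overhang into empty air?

Compare the two slices. At z = 9.3: the sphere: section is a regular 8-gon, circumradius = √(r²−h²) = √(5.5²−3.8²) = 3.976 (area = (8/2)·3.976²·sin(360°/8) = 44.72 mm²); the r=7 cylinder at (5, 12) gives a regular 8-gon of circumradius 7 (constant along its height) (area = (8/2)·7.000²·sin(360°/8) = 138.59 mm²); the cylinder at (8, -0.5): section is a regular 8-gon, circumradius r=9 (area = (8/2)·9.000²·sin(360°/8) = 229.10 mm²); the cube at (11, 4.5) (footprint 19.5×24.5) is included at this height (area 477.75 mm²); Combining (union): the regions partially overlap — summed areas 890.16 mm² minus the doubly-counted overlap 46.30 mm² gives 843.86 mm² — area = 843.86 mm². At z = 12.6: the sphere does not reach this height (|z−center|=7.100 > r=5.5); the r=7 cylinder at (5, 12) gives a regular 8-gon of circumradius 7 (constant along its height) (area = (8/2)·7.000²·sin(360°/8) = 138.59 mm²); the r=9 cylinder at (8, -0.5) contributes a regular 8-gon of circumradius 9 (area = (8/2)·9.000²·sin(360°/8) = 229.10 mm²); the cube at (11, 4.5) (footprint 19.5×24.5) is included at this height (area 477.75 mm²); Combining (union): the regions partially overlap — summed areas 845.45 mm² minus the doubly-counted overlap 22.48 mm² gives 822.97 mm² — area = 822.97 mm². Checking containment: the cross-section at z = 12.6 is a subset of the cross-section at z = 9.3.

entirely on top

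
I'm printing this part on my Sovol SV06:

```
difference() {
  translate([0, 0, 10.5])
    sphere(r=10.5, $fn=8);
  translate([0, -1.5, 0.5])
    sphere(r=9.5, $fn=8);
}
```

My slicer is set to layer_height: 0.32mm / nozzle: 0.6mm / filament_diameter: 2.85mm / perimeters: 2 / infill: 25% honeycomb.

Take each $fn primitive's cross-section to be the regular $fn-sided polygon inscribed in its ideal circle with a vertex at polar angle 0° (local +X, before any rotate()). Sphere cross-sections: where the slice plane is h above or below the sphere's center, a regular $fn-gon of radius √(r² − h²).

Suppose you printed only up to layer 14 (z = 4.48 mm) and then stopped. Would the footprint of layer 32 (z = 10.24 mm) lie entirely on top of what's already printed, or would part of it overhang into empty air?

Compare the two slices. At z = 4.48: the r=10.5 sphere slices to a regular 8-gon of circumradius 8.603 (√(r²−h²) with h=6.02 from center) (area = (8/2)·8.603²·sin(360°/8) = 209.33 mm²); the sphere at (0, -1.5): section is a regular 8-gon, circumradius = √(r²−h²) = √(9.5²−3.98²) = 8.626 (area = (8/2)·8.626²·sin(360°/8) = 210.46 mm²); Subtracting the remaining from the first: starting from the r=10.5 sphere (209.33 mm²), the r=9.5 sphere at (0, -1.5) partially overlaps it — only the 184.52 mm² overlap (of its 210.46 mm²) is removed, clipping the outline — area = 24.81 mm². At z = 10.24: the sphere: section is a regular 8-gon, circumradius = √(r²−h²) = √(10.5²−0.26²) = 10.497 (area = (8/2)·10.497²·sin(360°/8) = 311.64 mm²); the sphere at (0, -1.5) is absent (|z−center|=9.740 > r=9.5); Taking the first minus the rest: none of the subtracted shapes is present at this height, so the r=10.5 sphere is unchanged — area = 311.64 mm². Checking containment: at z = 10.24 the cross-section extends beyond the z = 4.48 cross-section by about 286.83 mm².

part overhangs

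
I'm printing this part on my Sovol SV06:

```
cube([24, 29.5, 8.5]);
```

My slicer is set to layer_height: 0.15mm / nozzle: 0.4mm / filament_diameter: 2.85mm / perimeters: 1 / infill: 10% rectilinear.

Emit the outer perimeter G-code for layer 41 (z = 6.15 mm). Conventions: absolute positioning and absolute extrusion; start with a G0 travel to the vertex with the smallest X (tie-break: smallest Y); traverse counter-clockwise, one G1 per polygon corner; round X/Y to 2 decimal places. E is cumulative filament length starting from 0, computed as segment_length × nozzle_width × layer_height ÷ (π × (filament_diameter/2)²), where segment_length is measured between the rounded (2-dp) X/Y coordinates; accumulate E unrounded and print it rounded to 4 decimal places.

At z = 6.15 mm: the cube (footprint 24×29.5) is included at this height. The outline is a single polygon with 4 vertices. Extrusion per mm of travel: 0.4 × 0.15 / (π × 1.425²) = 0.009405. Accumulating E over each segment gives final E = 1.0064.

G0 X0.00 Y0.00 Z6.15
G1 X24.00 Y0.00 E0.2257
G1 X24.00 Y29.50 E0.5032
G1 X0.00 Y29.50 E0.7289
G1 X0.00 Y0.00 E1.0064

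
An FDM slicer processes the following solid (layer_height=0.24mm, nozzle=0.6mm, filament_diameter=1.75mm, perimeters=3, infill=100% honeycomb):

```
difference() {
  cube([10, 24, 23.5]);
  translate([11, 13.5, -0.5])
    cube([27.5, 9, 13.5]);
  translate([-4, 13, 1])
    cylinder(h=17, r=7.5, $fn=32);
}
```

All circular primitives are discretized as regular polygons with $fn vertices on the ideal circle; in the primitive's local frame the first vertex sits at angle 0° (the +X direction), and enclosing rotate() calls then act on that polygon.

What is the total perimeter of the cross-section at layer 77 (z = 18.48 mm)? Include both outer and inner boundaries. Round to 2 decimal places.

68.00 mm

At z = 18.48 mm: the cube is present — its section is the full 10×24 rectangle (perimeter 68.00 mm); the cube at (11, 13.5) does not reach this height (z outside [-0.5, 13]); the cylinder at (-4, 13) does not reach this height (z outside [1, 18]); Taking the first minus the rest: none of the subtracted shapes is present at this height, so the 10×24 cube is unchanged — boundary = 68.00 mm. Overall, the cross-section is a single solid region. Total boundary length (outer) = 68.00 mm.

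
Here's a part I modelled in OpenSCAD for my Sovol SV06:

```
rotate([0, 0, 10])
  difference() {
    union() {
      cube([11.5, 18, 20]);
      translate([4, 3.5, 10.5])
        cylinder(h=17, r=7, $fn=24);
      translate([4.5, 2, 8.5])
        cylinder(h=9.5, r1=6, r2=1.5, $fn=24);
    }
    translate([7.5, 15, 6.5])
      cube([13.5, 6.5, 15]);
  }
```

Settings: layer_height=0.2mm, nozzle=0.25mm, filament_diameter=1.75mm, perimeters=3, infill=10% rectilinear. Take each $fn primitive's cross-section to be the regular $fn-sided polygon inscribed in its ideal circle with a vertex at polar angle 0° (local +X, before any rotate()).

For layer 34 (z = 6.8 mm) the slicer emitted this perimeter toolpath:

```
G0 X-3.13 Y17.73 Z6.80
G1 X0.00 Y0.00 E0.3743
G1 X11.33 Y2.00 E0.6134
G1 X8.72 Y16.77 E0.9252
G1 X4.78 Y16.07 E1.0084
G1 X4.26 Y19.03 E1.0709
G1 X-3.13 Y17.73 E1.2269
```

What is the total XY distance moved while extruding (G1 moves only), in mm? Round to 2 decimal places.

59.02 mm

Sum the Euclidean lengths of each G1 segment: total = 59.02 mm.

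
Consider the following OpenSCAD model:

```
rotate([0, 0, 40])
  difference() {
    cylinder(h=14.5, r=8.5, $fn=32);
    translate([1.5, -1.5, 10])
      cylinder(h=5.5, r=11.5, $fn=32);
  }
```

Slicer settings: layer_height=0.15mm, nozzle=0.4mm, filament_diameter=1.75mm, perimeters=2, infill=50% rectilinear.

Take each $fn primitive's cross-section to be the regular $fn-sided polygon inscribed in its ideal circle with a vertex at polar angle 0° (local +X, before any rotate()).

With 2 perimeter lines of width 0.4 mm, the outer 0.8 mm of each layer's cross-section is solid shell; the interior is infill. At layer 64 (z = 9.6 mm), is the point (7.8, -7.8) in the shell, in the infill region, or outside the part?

outside

At z = 9.6 mm: the r=8.5 cylinder gives a regular 32-gon of circumradius 8.5 (constant along its height); the cylinder at (1.5, -1.5) does not reach this height (z outside [10, 15.5]); Subtracting the remaining from the first: none of the subtracted shapes is present at this height, so the r=8.5 cylinder is unchanged — 1 connected region; (whole slice rotated 40° about Z — lengths, areas and connectivity unchanged). Overall, the cross-section is a single solid region. Undo the 40° rotation: the query point maps to (0.961, -10.989) in the un-rotated model frame. The nearest boundary edge runs (-0.00, -8.50)→(1.66, -8.34); distance from the point to it = 2.57 mm. The point is not inside any of the regions above, so it lies outside the cross-section (2.57 mm from the nearest boundary).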